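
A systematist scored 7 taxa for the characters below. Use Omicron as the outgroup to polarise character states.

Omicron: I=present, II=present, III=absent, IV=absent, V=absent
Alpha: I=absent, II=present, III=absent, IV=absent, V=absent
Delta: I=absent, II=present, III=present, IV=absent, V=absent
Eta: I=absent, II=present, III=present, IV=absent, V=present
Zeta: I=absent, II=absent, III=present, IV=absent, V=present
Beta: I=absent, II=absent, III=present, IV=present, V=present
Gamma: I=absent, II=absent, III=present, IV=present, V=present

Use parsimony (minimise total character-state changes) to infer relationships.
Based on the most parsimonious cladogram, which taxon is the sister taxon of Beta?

Gamma

Character polarity is set by the outgroup: the derived state is whichever differs from the outgroup's state, so for I, II the derived state is 'absent', and for the remaining characters it is 'present'.
I (derived state 'absent') is shared by all ingroup taxa — unites the whole ingroup.
Only Beta, Gamma, and Zeta show the derived state 'absent' for II, supporting them as a clade.
III (derived state 'present') is shared by Beta, Delta, Eta, Gamma, and Zeta — a synapomorphy uniting that clade.
IV (derived state 'present') is shared by Beta and Gamma — a synapomorphy uniting that clade.
Only Beta, Eta, Gamma, and Zeta show the derived state 'present' for V, supporting them as a clade.
Most parsimonious ingroup topology: (Alpha,(Delta,(Eta,(Zeta,(Beta,Gamma))))).
Beta and Gamma form a cherry on this tree, so they are sister taxa.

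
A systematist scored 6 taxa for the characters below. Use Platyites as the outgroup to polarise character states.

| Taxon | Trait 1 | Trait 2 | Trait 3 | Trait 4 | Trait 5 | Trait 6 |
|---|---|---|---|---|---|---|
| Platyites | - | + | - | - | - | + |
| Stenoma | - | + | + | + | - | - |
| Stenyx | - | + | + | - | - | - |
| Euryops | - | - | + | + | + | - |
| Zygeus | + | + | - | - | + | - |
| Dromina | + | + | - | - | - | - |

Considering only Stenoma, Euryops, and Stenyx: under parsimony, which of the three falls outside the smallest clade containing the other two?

Stenyx

Character polarity is set by the outgroup: the derived state is whichever differs from the outgroup's state, so for Trait 2, Trait 6 the derived state is '-', and for the remaining characters it is '+'.
Trait 1: derived state '+' in Dromina and Zygeus only — synapomorphy for {Dromina, Zygeus}.
Trait 2 (derived state '-') is unique to Euryops (autapomorphy; uninformative for grouping).
Trait 3 (derived state '+') is shared by Euryops, Stenoma, and Stenyx — a synapomorphy uniting that clade.
Trait 4 (derived state '+') is shared by Euryops and Stenoma — a synapomorphy uniting that clade.
Trait 5 groups Euryops and Zygeus, which is incompatible with the clades supported by the remaining characters; treating it as convergent (homoplasy) costs fewer steps than any alternative tree.
Trait 6 (derived state '-') is shared by all ingroup taxa — unites the whole ingroup.
Most parsimonious ingroup topology: (((Stenoma,Euryops),Stenyx),(Zygeus,Dromina)).
Stenoma and Euryops share a more recent common ancestor with each other than either does with Stenyx, so Stenyx is the least closely related of the three.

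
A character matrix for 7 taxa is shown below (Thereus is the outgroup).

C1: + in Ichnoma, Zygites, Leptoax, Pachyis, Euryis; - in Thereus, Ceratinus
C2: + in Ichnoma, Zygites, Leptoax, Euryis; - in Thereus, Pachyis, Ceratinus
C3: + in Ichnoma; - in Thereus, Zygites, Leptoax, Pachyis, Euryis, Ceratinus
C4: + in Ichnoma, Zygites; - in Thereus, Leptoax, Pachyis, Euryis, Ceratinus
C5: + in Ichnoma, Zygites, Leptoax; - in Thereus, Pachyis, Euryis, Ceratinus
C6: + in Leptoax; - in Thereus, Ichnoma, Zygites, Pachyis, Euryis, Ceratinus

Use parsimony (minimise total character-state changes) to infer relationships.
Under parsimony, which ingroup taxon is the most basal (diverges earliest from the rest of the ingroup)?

Ceratinus

The outgroup has state '-' for every character, so '+' is the derived state throughout.
Only Euryis, Ichnoma, Leptoax, Pachyis, and Zygites show the derived state '+' for C1, supporting them as a clade.
C2 (derived state '+') is shared by Euryis, Ichnoma, Leptoax, and Zygites — a synapomorphy uniting that clade.
C3: derived state '+' in Ichnoma only — an autapomorphy, so it tells us nothing about relationships among taxa.
C4 (derived state '+') is shared by Ichnoma and Zygites — a synapomorphy uniting that clade.
Only Ichnoma, Leptoax, and Zygites show the derived state '+' for C5, supporting them as a clade.
C6 (derived state '+') is unique to Leptoax (autapomorphy; uninformative for grouping).
Most parsimonious ingroup topology: (((((Ichnoma,Zygites),Leptoax),Euryis),Pachyis),Ceratinus).
Ceratinus is sister to the clade containing all other ingroup taxa, so it is the earliest-diverging (most basal) ingroup lineage.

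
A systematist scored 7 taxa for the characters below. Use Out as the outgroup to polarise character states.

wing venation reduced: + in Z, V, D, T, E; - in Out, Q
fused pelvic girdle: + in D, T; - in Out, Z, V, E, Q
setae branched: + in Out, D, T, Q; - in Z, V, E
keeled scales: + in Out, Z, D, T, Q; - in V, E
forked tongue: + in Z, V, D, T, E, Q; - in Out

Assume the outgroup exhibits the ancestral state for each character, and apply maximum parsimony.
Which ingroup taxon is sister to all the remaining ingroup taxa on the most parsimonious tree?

Q

Character polarity is set by the outgroup: the derived state is whichever differs from the outgroup's state, so for setae branched, keeled scales the derived state is '-', and for the remaining characters it is '+'.
Only D, E, T, V, and Z show the derived state '+' for wing venation reduced, supporting them as a clade.
fused pelvic girdle (derived state '+') is shared by D and T — a synapomorphy uniting that clade.
Only E, V, and Z show the derived state '-' for setae branched, supporting them as a clade.
keeled scales: derived state '-' in E and V only — synapomorphy for {E, V}.
forked tongue (derived state '+') is shared by all ingroup taxa — unites the whole ingroup.
Most parsimonious ingroup topology: (((Z,(V,E)),(D,T)),Q).
Q is sister to the clade containing all other ingroup taxa, so it is the earliest-diverging (most basal) ingroup lineage.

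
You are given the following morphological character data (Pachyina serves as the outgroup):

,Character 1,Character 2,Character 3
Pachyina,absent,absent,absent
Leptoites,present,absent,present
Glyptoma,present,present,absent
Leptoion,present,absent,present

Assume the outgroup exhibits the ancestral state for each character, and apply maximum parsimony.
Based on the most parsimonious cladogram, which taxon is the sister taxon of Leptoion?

Leptoites

The outgroup has state 'absent' for every character, so 'present' is the derived state throughout.
Character 1 (derived state 'present') is shared by all ingroup taxa — unites the whole ingroup.
Character 2 (derived state 'present') is unique to Glyptoma (autapomorphy; uninformative for grouping).
Only Leptoion and Leptoites show the derived state 'present' for Character 3, supporting them as a clade.
Most parsimonious ingroup topology: ((Leptoites,Leptoion),Glyptoma).
Leptoion and Leptoites form a cherry on this tree, so they are sister taxa.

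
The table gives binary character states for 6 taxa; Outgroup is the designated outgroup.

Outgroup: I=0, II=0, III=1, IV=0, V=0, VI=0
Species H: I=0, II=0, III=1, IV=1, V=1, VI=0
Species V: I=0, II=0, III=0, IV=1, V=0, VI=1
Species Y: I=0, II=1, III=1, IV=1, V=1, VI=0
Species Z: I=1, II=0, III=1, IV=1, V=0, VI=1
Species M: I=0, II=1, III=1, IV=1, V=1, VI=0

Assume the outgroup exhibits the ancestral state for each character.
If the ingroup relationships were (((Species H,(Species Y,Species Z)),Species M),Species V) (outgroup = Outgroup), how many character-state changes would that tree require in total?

Map each character onto (((Species H,(Species Y,Species Z)),Species M),Species V) (rooted by Outgroup) and count the minimum state changes it requires (Fitch parsimony):
I: 1; II: 2; III: 1; IV: 1; V: 2; VI: 2.
Total tree length = 9.

9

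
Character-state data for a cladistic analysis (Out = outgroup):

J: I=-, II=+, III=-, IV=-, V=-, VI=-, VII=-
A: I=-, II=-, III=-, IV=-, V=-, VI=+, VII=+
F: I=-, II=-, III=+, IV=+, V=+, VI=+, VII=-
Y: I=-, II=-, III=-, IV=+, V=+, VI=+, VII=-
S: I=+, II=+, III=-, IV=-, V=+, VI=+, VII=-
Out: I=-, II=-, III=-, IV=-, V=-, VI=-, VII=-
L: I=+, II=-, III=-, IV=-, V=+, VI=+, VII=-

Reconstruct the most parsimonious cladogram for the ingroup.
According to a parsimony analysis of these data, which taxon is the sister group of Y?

F

The outgroup has state '-' for every character, so '+' is the derived state throughout.
I: derived state '+' in L and S only — synapomorphy for {L, S}.
II groups J and S, which is incompatible with the clades supported by the remaining characters; treating it as convergent (homoplasy) costs fewer steps than any alternative tree.
III (derived state '+') is unique to F (autapomorphy; uninformative for grouping).
Only F and Y show the derived state '+' for IV, supporting them as a clade.
Only F, L, S, and Y show the derived state '+' for V, supporting them as a clade.
VI (derived state '+') is shared by A, F, L, S, and Y — a synapomorphy uniting that clade.
VII: derived state '+' in A only — an autapomorphy, so it tells us nothing about relationships among taxa.
Most parsimonious ingroup topology: ((A,((S,L),(F,Y))),J).
Y and F form a cherry on this tree, so they are sister taxa.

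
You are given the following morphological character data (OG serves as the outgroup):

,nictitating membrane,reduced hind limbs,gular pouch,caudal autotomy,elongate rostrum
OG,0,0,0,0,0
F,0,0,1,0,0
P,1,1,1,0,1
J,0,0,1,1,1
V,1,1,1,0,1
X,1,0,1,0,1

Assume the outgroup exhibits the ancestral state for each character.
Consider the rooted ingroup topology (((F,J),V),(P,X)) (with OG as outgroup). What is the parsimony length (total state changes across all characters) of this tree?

Map each character onto (((F,J),V),(P,X)) (rooted by OG) and count the minimum state changes it requires (Fitch parsimony):
nictitating membrane: 2; reduced hind limbs: 2; gular pouch: 1; caudal autotomy: 1; elongate rostrum: 2.
Total tree length = 8.

8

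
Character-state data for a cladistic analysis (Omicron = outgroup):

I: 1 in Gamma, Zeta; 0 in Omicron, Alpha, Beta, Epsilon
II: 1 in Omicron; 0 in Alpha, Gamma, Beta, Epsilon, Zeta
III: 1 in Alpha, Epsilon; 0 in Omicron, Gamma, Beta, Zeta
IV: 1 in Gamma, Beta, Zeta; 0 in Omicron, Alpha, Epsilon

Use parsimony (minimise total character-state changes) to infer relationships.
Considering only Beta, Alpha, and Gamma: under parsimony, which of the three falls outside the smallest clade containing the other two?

Alpha

Character polarity is set by the outgroup: the derived state is whichever differs from the outgroup's state, so for II the derived state is '0', and for the remaining characters it is '1'.
I: derived state '1' in Gamma and Zeta only — synapomorphy for {Gamma, Zeta}.
II (derived state '0') is shared by all ingroup taxa — unites the whole ingroup.
III (derived state '1') is shared by Alpha and Epsilon — a synapomorphy uniting that clade.
IV (derived state '1') is shared by Beta, Gamma, and Zeta — a synapomorphy uniting that clade.
Most parsimonious ingroup topology: ((Alpha,Epsilon),((Gamma,Zeta),Beta)).
Gamma and Beta share a more recent common ancestor with each other than either does with Alpha, so Alpha is the least closely related of the three.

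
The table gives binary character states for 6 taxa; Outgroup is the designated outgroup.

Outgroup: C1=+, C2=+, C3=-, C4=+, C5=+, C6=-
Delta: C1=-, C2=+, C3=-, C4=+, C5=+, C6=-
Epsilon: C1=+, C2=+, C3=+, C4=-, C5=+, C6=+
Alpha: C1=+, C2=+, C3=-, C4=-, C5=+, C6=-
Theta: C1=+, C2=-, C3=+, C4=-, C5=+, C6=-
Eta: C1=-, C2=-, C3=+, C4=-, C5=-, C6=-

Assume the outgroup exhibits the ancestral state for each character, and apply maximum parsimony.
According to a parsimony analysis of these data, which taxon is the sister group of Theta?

Eta

Character polarity is set by the outgroup: the derived state is whichever differs from the outgroup's state, so for C1, C2, C4, C5 the derived state is '-', and for the remaining characters it is '+'.
C1 (state '-') occurs in Delta and Eta but conflicts with the nesting implied by the other characters — most parsimoniously interpreted as homoplasy.
Only Eta and Theta show the derived state '-' for C2, supporting them as a clade.
C3 (derived state '+') is shared by Epsilon, Eta, and Theta — a synapomorphy uniting that clade.
C4: derived state '-' in Alpha, Epsilon, Eta, and Theta only — synapomorphy for {Alpha, Epsilon, Eta, Theta}.
C5: derived state '-' in Eta only — an autapomorphy, so it tells us nothing about relationships among taxa.
C6: derived state '+' in Epsilon only — an autapomorphy, so it tells us nothing about relationships among taxa.
Most parsimonious ingroup topology: (Delta,((Epsilon,(Theta,Eta)),Alpha)).
Theta and Eta form a cherry on this tree, so they are sister taxa.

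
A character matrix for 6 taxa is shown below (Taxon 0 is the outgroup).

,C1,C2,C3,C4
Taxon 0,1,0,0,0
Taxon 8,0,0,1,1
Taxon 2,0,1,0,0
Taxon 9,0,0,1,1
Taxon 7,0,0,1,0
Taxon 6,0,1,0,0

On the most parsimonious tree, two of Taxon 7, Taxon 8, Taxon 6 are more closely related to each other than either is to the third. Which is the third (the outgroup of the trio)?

Taxon 6

Character polarity is set by the outgroup: the derived state is whichever differs from the outgroup's state, so for C1 the derived state is '0', and for the remaining characters it is '1'.
C1 (derived state '0') is shared by all ingroup taxa — unites the whole ingroup.
C2: derived state '1' in Taxon 2 and Taxon 6 only — synapomorphy for {Taxon 2, Taxon 6}.
Only Taxon 7, Taxon 8, and Taxon 9 show the derived state '1' for C3, supporting them as a clade.
C4 (derived state '1') is shared by Taxon 8 and Taxon 9 — a synapomorphy uniting that clade.
Most parsimonious ingroup topology: (((Taxon 8,Taxon 9),Taxon 7),(Taxon 2,Taxon 6)).
Taxon 8 and Taxon 7 share a more recent common ancestor with each other than either does with Taxon 6, so Taxon 6 is the least closely related of the three.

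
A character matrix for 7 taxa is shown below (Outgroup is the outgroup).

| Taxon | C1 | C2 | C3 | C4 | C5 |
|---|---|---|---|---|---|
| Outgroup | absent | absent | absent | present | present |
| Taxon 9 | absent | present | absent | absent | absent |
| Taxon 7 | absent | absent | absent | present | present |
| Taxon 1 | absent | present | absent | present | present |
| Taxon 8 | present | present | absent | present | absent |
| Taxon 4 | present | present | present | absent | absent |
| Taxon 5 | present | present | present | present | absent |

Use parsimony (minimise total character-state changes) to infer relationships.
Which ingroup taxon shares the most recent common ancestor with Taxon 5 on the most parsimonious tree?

Taxon 4

Character polarity is set by the outgroup: the derived state is whichever differs from the outgroup's state, so for C4, C5 the derived state is 'absent', and for the remaining characters it is 'present'.
C1: derived state 'present' in Taxon 4, Taxon 5, and Taxon 8 only — synapomorphy for {Taxon 4, Taxon 5, Taxon 8}.
Only Taxon 1, Taxon 4, Taxon 5, Taxon 8, and Taxon 9 show the derived state 'present' for C2, supporting them as a clade.
C3 (derived state 'present') is shared by Taxon 4 and Taxon 5 — a synapomorphy uniting that clade.
C4 (state 'absent') occurs in Taxon 4 and Taxon 9 but conflicts with the nesting implied by the other characters — most parsimoniously interpreted as homoplasy.
C5: derived state 'absent' in Taxon 4, Taxon 5, Taxon 8, and Taxon 9 only — synapomorphy for {Taxon 4, Taxon 5, Taxon 8, Taxon 9}.
Most parsimonious ingroup topology: (((Taxon 9,(Taxon 8,(Taxon 4,Taxon 5))),Taxon 1),Taxon 7).
Taxon 5 and Taxon 4 form a cherry on this tree, so they are sister taxa.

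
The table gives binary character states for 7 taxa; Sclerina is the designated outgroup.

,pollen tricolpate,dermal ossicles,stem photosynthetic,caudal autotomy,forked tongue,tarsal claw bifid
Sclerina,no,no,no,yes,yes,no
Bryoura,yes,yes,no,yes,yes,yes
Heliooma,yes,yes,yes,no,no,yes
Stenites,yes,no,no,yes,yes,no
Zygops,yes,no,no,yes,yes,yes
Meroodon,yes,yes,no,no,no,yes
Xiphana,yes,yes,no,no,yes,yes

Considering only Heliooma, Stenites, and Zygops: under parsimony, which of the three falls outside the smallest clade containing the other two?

Character polarity is set by the outgroup: the derived state is whichever differs from the outgroup's state, so for caudal autotomy, forked tongue the derived state is 'no', and for the remaining characters it is 'yes'.
All ingroup taxa share the derived state 'yes' for pollen tricolpate; it defines the ingroup but does not resolve relationships within it.
Only Bryoura, Heliooma, Meroodon, and Xiphana show the derived state 'yes' for dermal ossicles, supporting them as a clade.
stem photosynthetic: derived state 'yes' in Heliooma only — an autapomorphy, so it tells us nothing about relationships among taxa.
Only Heliooma, Meroodon, and Xiphana show the derived state 'no' for caudal autotomy, supporting them as a clade.
forked tongue (derived state 'no') is shared by Heliooma and Meroodon — a synapomorphy uniting that clade.
tarsal claw bifid: derived state 'yes' in Bryoura, Heliooma, Meroodon, Xiphana, and Zygops only — synapomorphy for {Bryoura, Heliooma, Meroodon, Xiphana, Zygops}.
Most parsimonious ingroup topology: (((Bryoura,((Heliooma,Meroodon),Xiphana)),Zygops),Stenites).
Zygops and Heliooma share a more recent common ancestor with each other than either does with Stenites, so Stenites is the least closely related of the three.

Stenites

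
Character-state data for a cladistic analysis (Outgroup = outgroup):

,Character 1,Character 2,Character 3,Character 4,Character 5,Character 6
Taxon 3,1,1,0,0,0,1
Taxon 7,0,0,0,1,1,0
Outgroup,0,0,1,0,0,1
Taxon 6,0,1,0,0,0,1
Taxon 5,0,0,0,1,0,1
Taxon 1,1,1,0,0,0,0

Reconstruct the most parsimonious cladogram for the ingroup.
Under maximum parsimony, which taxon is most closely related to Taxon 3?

Taxon 1

Character polarity is set by the outgroup: the derived state is whichever differs from the outgroup's state, so for Character 3, Character 6 the derived state is '0', and for the remaining characters it is '1'.
Only Taxon 1 and Taxon 3 show the derived state '1' for Character 1, supporting them as a clade.
Character 2: derived state '1' in Taxon 1, Taxon 3, and Taxon 6 only — synapomorphy for {Taxon 1, Taxon 3, Taxon 6}.
All ingroup taxa share the derived state '0' for Character 3; it defines the ingroup but does not resolve relationships within it.
Only Taxon 5 and Taxon 7 show the derived state '1' for Character 4, supporting them as a clade.
Character 5 (derived state '1') is unique to Taxon 7 (autapomorphy; uninformative for grouping).
Character 6 groups Taxon 1 and Taxon 7, which is incompatible with the clades supported by the remaining characters; treating it as convergent (homoplasy) costs fewer steps than any alternative tree.
Most parsimonious ingroup topology: ((Taxon 5,Taxon 7),(Taxon 6,(Taxon 1,Taxon 3))).
Taxon 3 and Taxon 1 form a cherry on this tree, so they are sister taxa.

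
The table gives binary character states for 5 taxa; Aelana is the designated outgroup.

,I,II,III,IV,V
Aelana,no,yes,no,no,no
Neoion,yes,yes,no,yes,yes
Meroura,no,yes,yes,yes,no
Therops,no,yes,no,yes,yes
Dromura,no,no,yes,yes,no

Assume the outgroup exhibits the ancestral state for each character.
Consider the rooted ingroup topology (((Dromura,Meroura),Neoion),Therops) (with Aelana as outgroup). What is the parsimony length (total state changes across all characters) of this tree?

Map each character onto (((Dromura,Meroura),Neoion),Therops) (rooted by Aelana) and count the minimum state changes it requires (Fitch parsimony):
I: 1; II: 1; III: 1; IV: 1; V: 2.
Total tree length = 6.

6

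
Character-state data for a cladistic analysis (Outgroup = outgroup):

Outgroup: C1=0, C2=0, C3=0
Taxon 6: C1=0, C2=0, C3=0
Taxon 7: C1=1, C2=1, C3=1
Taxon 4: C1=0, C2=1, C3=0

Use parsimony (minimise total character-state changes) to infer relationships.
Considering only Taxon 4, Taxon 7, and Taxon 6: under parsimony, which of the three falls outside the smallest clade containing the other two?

Taxon 6

The outgroup has state '0' for every character, so '1' is the derived state throughout.
C1 (derived state '1') is unique to Taxon 7 (autapomorphy; uninformative for grouping).
C2: derived state '1' in Taxon 4 and Taxon 7 only — synapomorphy for {Taxon 4, Taxon 7}.
C3 (derived state '1') is unique to Taxon 7 (autapomorphy; uninformative for grouping).
Most parsimonious ingroup topology: (Taxon 6,(Taxon 7,Taxon 4)).
Taxon 4 and Taxon 7 share a more recent common ancestor with each other than either does with Taxon 6, so Taxon 6 is the least closely related of the three.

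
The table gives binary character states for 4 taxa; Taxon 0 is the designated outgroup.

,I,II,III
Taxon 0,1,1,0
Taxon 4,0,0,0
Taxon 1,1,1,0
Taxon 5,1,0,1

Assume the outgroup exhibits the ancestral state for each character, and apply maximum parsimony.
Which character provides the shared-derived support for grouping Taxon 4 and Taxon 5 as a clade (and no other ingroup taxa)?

Character polarity is set by the outgroup: the derived state is whichever differs from the outgroup's state, so for I, II the derived state is '0', and for the remaining characters it is '1'.
I (derived state '0') is unique to Taxon 4 (autapomorphy; uninformative for grouping).
Only Taxon 4 and Taxon 5 show the derived state '0' for II, supporting them as a clade.
III (derived state '1') is unique to Taxon 5 (autapomorphy; uninformative for grouping).
Most parsimonious ingroup topology: ((Taxon 4,Taxon 5),Taxon 1).
The clade {Taxon 4, Taxon 5} is supported by II: its derived state '0' occurs in exactly those taxa and in no other taxon (including the outgroup).

II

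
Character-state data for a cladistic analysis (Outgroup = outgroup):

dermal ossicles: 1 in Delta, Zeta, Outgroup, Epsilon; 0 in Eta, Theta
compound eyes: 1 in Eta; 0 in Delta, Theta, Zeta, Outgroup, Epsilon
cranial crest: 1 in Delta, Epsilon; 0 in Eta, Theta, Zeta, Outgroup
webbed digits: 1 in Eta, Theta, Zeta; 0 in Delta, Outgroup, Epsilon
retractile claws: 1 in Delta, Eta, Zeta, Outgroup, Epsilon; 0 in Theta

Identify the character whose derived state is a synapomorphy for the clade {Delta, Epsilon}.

Character polarity is set by the outgroup: the derived state is whichever differs from the outgroup's state, so for dermal ossicles, retractile claws the derived state is '0', and for the remaining characters it is '1'.
dermal ossicles: derived state '0' in Eta and Theta only — synapomorphy for {Eta, Theta}.
compound eyes (derived state '1') is unique to Eta (autapomorphy; uninformative for grouping).
cranial crest: derived state '1' in Delta and Epsilon only — synapomorphy for {Delta, Epsilon}.
webbed digits (derived state '1') is shared by Eta, Theta, and Zeta — a synapomorphy uniting that clade.
retractile claws (derived state '0') is unique to Theta (autapomorphy; uninformative for grouping).
Most parsimonious ingroup topology: ((Zeta,(Eta,Theta)),(Epsilon,Delta)).
The clade {Delta, Epsilon} is supported by cranial crest: its derived state '1' occurs in exactly those taxa and in no other taxon (including the outgroup).

cranial crest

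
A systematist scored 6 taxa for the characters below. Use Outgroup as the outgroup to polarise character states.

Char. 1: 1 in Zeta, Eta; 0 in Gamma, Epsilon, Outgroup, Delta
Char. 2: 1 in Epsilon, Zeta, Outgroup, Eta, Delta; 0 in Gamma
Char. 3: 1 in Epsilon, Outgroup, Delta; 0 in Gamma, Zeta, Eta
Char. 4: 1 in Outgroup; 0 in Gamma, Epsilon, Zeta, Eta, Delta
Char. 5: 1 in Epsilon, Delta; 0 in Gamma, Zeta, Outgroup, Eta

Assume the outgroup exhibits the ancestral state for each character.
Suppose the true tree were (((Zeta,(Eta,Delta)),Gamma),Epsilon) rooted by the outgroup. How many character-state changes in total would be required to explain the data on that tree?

8

Map each character onto (((Zeta,(Eta,Delta)),Gamma),Epsilon) (rooted by Outgroup) and count the minimum state changes it requires (Fitch parsimony):
Char. 1: 2; Char. 2: 1; Char. 3: 2; Char. 4: 1; Char. 5: 2.
Total tree length = 8.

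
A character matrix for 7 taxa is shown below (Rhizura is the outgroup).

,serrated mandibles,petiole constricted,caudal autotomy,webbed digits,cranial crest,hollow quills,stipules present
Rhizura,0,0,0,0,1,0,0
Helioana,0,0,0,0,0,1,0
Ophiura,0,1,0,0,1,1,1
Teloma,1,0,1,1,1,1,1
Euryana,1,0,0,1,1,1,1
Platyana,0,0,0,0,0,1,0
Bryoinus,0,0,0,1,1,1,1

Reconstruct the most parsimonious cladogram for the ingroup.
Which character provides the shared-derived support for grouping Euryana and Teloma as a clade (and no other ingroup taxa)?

Character polarity is set by the outgroup: the derived state is whichever differs from the outgroup's state, so for cranial crest the derived state is '0', and for the remaining characters it is '1'.
serrated mandibles (derived state '1') is shared by Euryana and Teloma — a synapomorphy uniting that clade.
petiole constricted (derived state '1') is unique to Ophiura (autapomorphy; uninformative for grouping).
caudal autotomy (derived state '1') is unique to Teloma (autapomorphy; uninformative for grouping).
Only Bryoinus, Euryana, and Teloma show the derived state '1' for webbed digits, supporting them as a clade.
cranial crest (derived state '0') is shared by Helioana and Platyana — a synapomorphy uniting that clade.
hollow quills (derived state '1') is shared by all ingroup taxa — unites the whole ingroup.
Only Bryoinus, Euryana, Ophiura, and Teloma show the derived state '1' for stipules present, supporting them as a clade.
Most parsimonious ingroup topology: ((Helioana,Platyana),(Ophiura,((Teloma,Euryana),Bryoinus))).
The clade {Euryana, Teloma} is supported by serrated mandibles: its derived state '1' occurs in exactly those taxa and in no other taxon (including the outgroup).

serrated mandibles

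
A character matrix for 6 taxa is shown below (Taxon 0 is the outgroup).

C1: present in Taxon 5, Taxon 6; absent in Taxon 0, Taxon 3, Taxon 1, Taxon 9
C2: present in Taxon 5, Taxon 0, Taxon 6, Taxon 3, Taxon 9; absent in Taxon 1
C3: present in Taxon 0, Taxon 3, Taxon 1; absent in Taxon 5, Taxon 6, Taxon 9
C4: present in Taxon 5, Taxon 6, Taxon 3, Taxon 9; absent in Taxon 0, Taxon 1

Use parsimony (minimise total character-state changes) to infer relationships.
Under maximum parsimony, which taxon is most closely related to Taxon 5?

Taxon 6

Character polarity is set by the outgroup: the derived state is whichever differs from the outgroup's state, so for C2, C3 the derived state is 'absent', and for the remaining characters it is 'present'.
C1 (derived state 'present') is shared by Taxon 5 and Taxon 6 — a synapomorphy uniting that clade.
C2 (derived state 'absent') is unique to Taxon 1 (autapomorphy; uninformative for grouping).
C3 (derived state 'absent') is shared by Taxon 5, Taxon 6, and Taxon 9 — a synapomorphy uniting that clade.
Only Taxon 3, Taxon 5, Taxon 6, and Taxon 9 show the derived state 'present' for C4, supporting them as a clade.
Most parsimonious ingroup topology: ((((Taxon 5,Taxon 6),Taxon 9),Taxon 3),Taxon 1).
Taxon 5 and Taxon 6 form a cherry on this tree, so they are sister taxa.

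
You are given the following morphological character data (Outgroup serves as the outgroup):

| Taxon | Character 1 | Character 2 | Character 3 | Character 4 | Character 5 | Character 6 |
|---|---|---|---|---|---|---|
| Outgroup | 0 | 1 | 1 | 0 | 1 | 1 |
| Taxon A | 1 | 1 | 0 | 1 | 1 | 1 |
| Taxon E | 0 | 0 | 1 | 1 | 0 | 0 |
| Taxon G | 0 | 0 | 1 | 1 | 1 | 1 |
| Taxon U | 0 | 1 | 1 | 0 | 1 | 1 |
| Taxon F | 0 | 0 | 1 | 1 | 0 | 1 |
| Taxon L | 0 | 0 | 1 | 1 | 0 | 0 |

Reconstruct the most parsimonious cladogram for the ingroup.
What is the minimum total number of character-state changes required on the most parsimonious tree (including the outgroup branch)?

Character polarity is set by the outgroup: the derived state is whichever differs from the outgroup's state, so for Character 2, Character 3, Character 5, Character 6 the derived state is '0', and for the remaining characters it is '1'.
Character 1: derived state '1' in Taxon A only — an autapomorphy, so it tells us nothing about relationships among taxa.
Character 2 (derived state '0') is shared by Taxon E, Taxon F, Taxon G, and Taxon L — a synapomorphy uniting that clade.
Character 3: derived state '0' in Taxon A only — an autapomorphy, so it tells us nothing about relationships among taxa.
Character 4 (derived state '1') is shared by Taxon A, Taxon E, Taxon F, Taxon G, and Taxon L — a synapomorphy uniting that clade.
Character 5 (derived state '0') is shared by Taxon E, Taxon F, and Taxon L — a synapomorphy uniting that clade.
Character 6: derived state '0' in Taxon E and Taxon L only — synapomorphy for {Taxon E, Taxon L}.
Most parsimonious ingroup topology: ((Taxon A,(((Taxon E,Taxon L),Taxon F),Taxon G)),Taxon U).
Changes per character on this tree: Character 1: 1; Character 2: 1; Character 3: 1; Character 4: 1; Character 5: 1; Character 6: 1.
Total = 6.

6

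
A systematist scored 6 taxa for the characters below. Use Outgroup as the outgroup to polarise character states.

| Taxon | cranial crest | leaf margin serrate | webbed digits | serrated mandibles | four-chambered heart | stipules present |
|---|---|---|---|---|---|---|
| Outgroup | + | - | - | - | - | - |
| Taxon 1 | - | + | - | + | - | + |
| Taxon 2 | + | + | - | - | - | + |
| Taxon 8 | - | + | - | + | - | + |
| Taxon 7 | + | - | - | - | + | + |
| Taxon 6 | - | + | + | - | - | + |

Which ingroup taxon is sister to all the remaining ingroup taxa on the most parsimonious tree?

Character polarity is set by the outgroup: the derived state is whichever differs from the outgroup's state, so for cranial crest the derived state is '-', and for the remaining characters it is '+'.
cranial crest (derived state '-') is shared by Taxon 1, Taxon 6, and Taxon 8 — a synapomorphy uniting that clade.
leaf margin serrate: derived state '+' in Taxon 1, Taxon 2, Taxon 6, and Taxon 8 only — synapomorphy for {Taxon 1, Taxon 2, Taxon 6, Taxon 8}.
webbed digits (derived state '+') is unique to Taxon 6 (autapomorphy; uninformative for grouping).
serrated mandibles (derived state '+') is shared by Taxon 1 and Taxon 8 — a synapomorphy uniting that clade.
four-chambered heart: derived state '+' in Taxon 7 only — an autapomorphy, so it tells us nothing about relationships among taxa.
All ingroup taxa share the derived state '+' for stipules present; it defines the ingroup but does not resolve relationships within it.
Most parsimonious ingroup topology: ((((Taxon 1,Taxon 8),Taxon 6),Taxon 2),Taxon 7).
Taxon 7 is sister to the clade containing all other ingroup taxa, so it is the earliest-diverging (most basal) ingroup lineage.

Taxon 7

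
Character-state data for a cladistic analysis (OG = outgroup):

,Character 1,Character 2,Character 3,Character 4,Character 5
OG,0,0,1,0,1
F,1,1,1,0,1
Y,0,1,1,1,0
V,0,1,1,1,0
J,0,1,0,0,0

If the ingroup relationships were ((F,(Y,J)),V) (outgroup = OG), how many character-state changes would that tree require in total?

Map each character onto ((F,(Y,J)),V) (rooted by OG) and count the minimum state changes it requires (Fitch parsimony):
Character 1: 1; Character 2: 1; Character 3: 1; Character 4: 2; Character 5: 2.
Total tree length = 7.

7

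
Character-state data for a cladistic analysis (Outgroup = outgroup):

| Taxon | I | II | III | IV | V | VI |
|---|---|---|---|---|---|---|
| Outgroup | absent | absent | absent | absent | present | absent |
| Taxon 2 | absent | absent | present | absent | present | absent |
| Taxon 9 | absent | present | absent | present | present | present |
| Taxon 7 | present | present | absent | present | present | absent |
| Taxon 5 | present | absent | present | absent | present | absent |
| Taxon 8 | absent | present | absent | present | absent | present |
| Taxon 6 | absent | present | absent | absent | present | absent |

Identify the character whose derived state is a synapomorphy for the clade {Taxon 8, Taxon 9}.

Character polarity is set by the outgroup: the derived state is whichever differs from the outgroup's state, so for V the derived state is 'absent', and for the remaining characters it is 'present'.
I groups Taxon 5 and Taxon 7, which is incompatible with the clades supported by the remaining characters; treating it as convergent (homoplasy) costs fewer steps than any alternative tree.
II (derived state 'present') is shared by Taxon 6, Taxon 7, Taxon 8, and Taxon 9 — a synapomorphy uniting that clade.
III: derived state 'present' in Taxon 2 and Taxon 5 only — synapomorphy for {Taxon 2, Taxon 5}.
Only Taxon 7, Taxon 8, and Taxon 9 show the derived state 'present' for IV, supporting them as a clade.
V (derived state 'absent') is unique to Taxon 8 (autapomorphy; uninformative for grouping).
Only Taxon 8 and Taxon 9 show the derived state 'present' for VI, supporting them as a clade.
Most parsimonious ingroup topology: ((Taxon 2,Taxon 5),(((Taxon 9,Taxon 8),Taxon 7),Taxon 6)).
The clade {Taxon 8, Taxon 9} is supported by VI: its derived state 'present' occurs in exactly those taxa and in no other taxon (including the outgroup).

VI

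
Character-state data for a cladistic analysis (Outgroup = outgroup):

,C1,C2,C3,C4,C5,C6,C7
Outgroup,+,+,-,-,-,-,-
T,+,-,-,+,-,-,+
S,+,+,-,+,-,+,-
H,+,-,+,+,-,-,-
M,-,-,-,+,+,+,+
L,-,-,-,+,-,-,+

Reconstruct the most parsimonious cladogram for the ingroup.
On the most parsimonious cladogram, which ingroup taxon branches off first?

S

Character polarity is set by the outgroup: the derived state is whichever differs from the outgroup's state, so for C1, C2 the derived state is '-', and for the remaining characters it is '+'.
C1 (derived state '-') is shared by L and M — a synapomorphy uniting that clade.
C2: derived state '-' in H, L, M, and T only — synapomorphy for {H, L, M, T}.
C3: derived state '+' in H only — an autapomorphy, so it tells us nothing about relationships among taxa.
C4 (derived state '+') is shared by all ingroup taxa — unites the whole ingroup.
C5 (derived state '+') is unique to M (autapomorphy; uninformative for grouping).
C6 (state '+') occurs in M and S but conflicts with the nesting implied by the other characters — most parsimoniously interpreted as homoplasy.
Only L, M, and T show the derived state '+' for C7, supporting them as a clade.
Most parsimonious ingroup topology: (((T,(M,L)),H),S).
S is sister to the clade containing all other ingroup taxa, so it is the earliest-diverging (most basal) ingroup lineage.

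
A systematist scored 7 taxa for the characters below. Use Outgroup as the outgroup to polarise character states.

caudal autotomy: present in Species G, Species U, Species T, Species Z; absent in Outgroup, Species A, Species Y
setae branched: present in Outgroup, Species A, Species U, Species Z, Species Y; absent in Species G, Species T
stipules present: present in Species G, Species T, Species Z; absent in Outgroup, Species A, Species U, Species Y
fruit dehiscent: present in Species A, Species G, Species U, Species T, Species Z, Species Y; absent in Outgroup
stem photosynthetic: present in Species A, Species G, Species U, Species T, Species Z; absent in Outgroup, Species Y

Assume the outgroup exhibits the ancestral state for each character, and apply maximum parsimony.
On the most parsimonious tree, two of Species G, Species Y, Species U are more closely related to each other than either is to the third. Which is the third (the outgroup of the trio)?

Character polarity is set by the outgroup: the derived state is whichever differs from the outgroup's state, so for setae branched the derived state is 'absent', and for the remaining characters it is 'present'.
Only Species G, Species T, Species U, and Species Z show the derived state 'present' for caudal autotomy, supporting them as a clade.
setae branched (derived state 'absent') is shared by Species G and Species T — a synapomorphy uniting that clade.
stipules present (derived state 'present') is shared by Species G, Species T, and Species Z — a synapomorphy uniting that clade.
All ingroup taxa share the derived state 'present' for fruit dehiscent; it defines the ingroup but does not resolve relationships within it.
stem photosynthetic: derived state 'present' in Species A, Species G, Species T, Species U, and Species Z only — synapomorphy for {Species A, Species G, Species T, Species U, Species Z}.
Most parsimonious ingroup topology: ((Species A,(((Species G,Species T),Species Z),Species U)),Species Y).
Species G and Species U share a more recent common ancestor with each other than either does with Species Y, so Species Y is the least closely related of the three.

Species Y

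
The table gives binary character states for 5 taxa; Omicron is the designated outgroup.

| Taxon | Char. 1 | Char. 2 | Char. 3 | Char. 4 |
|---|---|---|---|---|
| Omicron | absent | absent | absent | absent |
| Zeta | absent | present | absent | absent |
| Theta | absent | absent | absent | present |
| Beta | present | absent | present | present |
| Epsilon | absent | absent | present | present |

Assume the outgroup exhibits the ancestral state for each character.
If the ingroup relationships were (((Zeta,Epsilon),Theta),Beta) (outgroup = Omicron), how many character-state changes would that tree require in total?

Map each character onto (((Zeta,Epsilon),Theta),Beta) (rooted by Omicron) and count the minimum state changes it requires (Fitch parsimony):
Char. 1: 1; Char. 2: 1; Char. 3: 2; Char. 4: 2.
Total tree length = 6.

6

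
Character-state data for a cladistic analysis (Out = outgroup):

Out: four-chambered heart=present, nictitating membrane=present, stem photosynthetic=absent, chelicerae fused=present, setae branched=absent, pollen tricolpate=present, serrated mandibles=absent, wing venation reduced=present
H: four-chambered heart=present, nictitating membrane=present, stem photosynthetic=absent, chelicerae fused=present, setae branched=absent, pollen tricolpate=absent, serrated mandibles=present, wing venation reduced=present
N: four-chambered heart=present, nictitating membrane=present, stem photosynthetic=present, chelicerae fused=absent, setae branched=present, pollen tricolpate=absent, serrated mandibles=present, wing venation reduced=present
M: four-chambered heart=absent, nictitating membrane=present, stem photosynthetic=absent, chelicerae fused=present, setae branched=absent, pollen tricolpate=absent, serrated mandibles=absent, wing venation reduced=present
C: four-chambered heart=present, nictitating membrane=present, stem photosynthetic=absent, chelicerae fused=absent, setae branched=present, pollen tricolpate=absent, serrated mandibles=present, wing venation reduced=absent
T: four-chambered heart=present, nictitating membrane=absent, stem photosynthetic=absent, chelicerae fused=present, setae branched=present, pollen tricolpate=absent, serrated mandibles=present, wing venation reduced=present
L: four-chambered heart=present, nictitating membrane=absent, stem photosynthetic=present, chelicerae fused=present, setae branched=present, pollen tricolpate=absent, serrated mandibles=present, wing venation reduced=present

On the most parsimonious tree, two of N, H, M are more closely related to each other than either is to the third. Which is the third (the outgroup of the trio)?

M

Character polarity is set by the outgroup: the derived state is whichever differs from the outgroup's state, so for four-chambered heart, nictitating membrane, chelicerae fused, pollen tricolpate, wing venation reduced the derived state is 'absent', and for the remaining characters it is 'present'.
four-chambered heart (derived state 'absent') is unique to M (autapomorphy; uninformative for grouping).
nictitating membrane: derived state 'absent' in L and T only — synapomorphy for {L, T}.
stem photosynthetic groups L and N, which is incompatible with the clades supported by the remaining characters; treating it as convergent (homoplasy) costs fewer steps than any alternative tree.
Only C and N show the derived state 'absent' for chelicerae fused, supporting them as a clade.
setae branched (derived state 'present') is shared by C, L, N, and T — a synapomorphy uniting that clade.
pollen tricolpate (derived state 'absent') is shared by all ingroup taxa — unites the whole ingroup.
Only C, H, L, N, and T show the derived state 'present' for serrated mandibles, supporting them as a clade.
wing venation reduced (derived state 'absent') is unique to C (autapomorphy; uninformative for grouping).
Most parsimonious ingroup topology: ((H,((N,C),(T,L))),M).
H and N share a more recent common ancestor with each other than either does with M, so M is the least closely related of the three.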